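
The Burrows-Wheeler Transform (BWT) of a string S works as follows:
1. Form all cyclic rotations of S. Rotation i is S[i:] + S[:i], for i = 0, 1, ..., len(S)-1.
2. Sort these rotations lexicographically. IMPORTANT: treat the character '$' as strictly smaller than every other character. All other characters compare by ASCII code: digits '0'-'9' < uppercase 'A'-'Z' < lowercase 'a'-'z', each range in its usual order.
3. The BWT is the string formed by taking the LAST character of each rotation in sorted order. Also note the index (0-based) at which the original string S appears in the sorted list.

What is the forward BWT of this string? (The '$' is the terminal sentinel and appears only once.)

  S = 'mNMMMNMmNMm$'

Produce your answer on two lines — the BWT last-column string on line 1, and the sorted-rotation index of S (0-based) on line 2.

Answer: mNMMNNmmMM$M
10

Derivation:
All 12 rotations (rotation i = S[i:]+S[:i]):
  rot[0] = mNMMMNMmNMm$
  rot[1] = NMMMNMmNMm$m
  rot[2] = MMMNMmNMm$mN
  rot[3] = MMNMmNMm$mNM
  rot[4] = MNMmNMm$mNMM
  rot[5] = NMmNMm$mNMMM
  rot[6] = MmNMm$mNMMMN
  rot[7] = mNMm$mNMMMNM
  rot[8] = NMm$mNMMMNMm
  rot[9] = Mm$mNMMMNMmN
  rot[10] = m$mNMMMNMmNM
  rot[11] = $mNMMMNMmNMm
Sorted (with $ < everything):
  sorted[0] = $mNMMMNMmNMm  (last char: 'm')
  sorted[1] = MMMNMmNMm$mN  (last char: 'N')
  sorted[2] = MMNMmNMm$mNM  (last char: 'M')
  sorted[3] = MNMmNMm$mNMM  (last char: 'M')
  sorted[4] = Mm$mNMMMNMmN  (last char: 'N')
  sorted[5] = MmNMm$mNMMMN  (last char: 'N')
  sorted[6] = NMMMNMmNMm$m  (last char: 'm')
  sorted[7] = NMm$mNMMMNMm  (last char: 'm')
  sorted[8] = NMmNMm$mNMMM  (last char: 'M')
  sorted[9] = m$mNMMMNMmNM  (last char: 'M')
  sorted[10] = mNMMMNMmNMm$  (last char: '$')
  sorted[11] = mNMm$mNMMMNM  (last char: 'M')
Last column: mNMMNNmmMM$M
Original string S is at sorted index 10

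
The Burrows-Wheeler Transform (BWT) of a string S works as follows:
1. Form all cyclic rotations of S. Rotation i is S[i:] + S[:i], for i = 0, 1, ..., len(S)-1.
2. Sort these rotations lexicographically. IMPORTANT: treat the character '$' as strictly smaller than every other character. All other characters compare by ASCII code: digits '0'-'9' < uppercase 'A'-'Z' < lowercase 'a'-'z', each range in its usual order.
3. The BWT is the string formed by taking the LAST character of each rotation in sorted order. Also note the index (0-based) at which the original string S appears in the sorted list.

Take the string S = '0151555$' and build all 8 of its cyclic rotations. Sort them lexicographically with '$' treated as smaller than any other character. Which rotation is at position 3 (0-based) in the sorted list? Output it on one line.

Answer: 1555$015

Derivation:
All 8 rotations (rotation i = S[i:]+S[:i]):
  rot[0] = 0151555$
  rot[1] = 151555$0
  rot[2] = 51555$01
  rot[3] = 1555$015
  rot[4] = 555$0151
  rot[5] = 55$01515
  rot[6] = 5$015155
  rot[7] = $0151555
Sorted (with $ < everything):
  sorted[0] = $0151555
  sorted[1] = 0151555$
  sorted[2] = 151555$0
  sorted[3] = 1555$015
  sorted[4] = 5$015155
  sorted[5] = 51555$01
  sorted[6] = 55$01515
  sorted[7] = 555$0151
sorted[3] = 1555$015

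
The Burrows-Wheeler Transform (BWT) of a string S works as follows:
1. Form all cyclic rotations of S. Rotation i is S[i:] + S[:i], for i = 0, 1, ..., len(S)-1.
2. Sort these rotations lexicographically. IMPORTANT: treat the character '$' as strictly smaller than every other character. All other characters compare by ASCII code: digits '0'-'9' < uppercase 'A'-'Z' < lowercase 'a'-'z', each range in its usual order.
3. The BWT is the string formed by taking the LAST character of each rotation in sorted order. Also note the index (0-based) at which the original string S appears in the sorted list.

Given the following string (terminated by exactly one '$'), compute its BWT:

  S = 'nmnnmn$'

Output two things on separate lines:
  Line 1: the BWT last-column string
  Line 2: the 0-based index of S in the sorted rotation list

All 7 rotations (rotation i = S[i:]+S[:i]):
  rot[0] = nmnnmn$
  rot[1] = mnnmn$n
  rot[2] = nnmn$nm
  rot[3] = nmn$nmn
  rot[4] = mn$nmnn
  rot[5] = n$nmnnm
  rot[6] = $nmnnmn
Sorted (with $ < everything):
  sorted[0] = $nmnnmn  (last char: 'n')
  sorted[1] = mn$nmnn  (last char: 'n')
  sorted[2] = mnnmn$n  (last char: 'n')
  sorted[3] = n$nmnnm  (last char: 'm')
  sorted[4] = nmn$nmn  (last char: 'n')
  sorted[5] = nmnnmn$  (last char: '$')
  sorted[6] = nnmn$nm  (last char: 'm')
Last column: nnnmn$m
Original string S is at sorted index 5

Answer: nnnmn$m
5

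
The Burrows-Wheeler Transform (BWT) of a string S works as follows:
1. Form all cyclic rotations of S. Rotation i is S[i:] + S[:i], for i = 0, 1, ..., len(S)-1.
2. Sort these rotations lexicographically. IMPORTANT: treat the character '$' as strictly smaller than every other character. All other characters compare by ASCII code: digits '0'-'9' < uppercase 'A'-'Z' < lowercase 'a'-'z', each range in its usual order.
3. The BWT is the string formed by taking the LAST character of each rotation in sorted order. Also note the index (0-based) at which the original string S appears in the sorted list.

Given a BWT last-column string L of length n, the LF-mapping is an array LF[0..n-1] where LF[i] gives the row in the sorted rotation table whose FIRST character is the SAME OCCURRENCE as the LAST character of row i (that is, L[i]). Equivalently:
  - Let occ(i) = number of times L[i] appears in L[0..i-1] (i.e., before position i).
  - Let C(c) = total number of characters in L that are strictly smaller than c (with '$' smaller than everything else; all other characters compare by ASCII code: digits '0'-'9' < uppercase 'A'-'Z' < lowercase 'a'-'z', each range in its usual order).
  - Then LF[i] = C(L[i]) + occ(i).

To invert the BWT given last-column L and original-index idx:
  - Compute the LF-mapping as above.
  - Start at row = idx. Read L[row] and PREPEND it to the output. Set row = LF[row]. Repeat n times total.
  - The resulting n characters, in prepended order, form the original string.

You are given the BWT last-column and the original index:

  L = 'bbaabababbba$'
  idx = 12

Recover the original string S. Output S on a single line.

Answer: bbbabaaaabbb$

Derivation:
LF mapping: 6 7 1 2 8 3 9 4 10 11 12 5 0
Walk LF starting at row 12, prepending L[row]:
  step 1: row=12, L[12]='$', prepend. Next row=LF[12]=0
  step 2: row=0, L[0]='b', prepend. Next row=LF[0]=6
  step 3: row=6, L[6]='b', prepend. Next row=LF[6]=9
  step 4: row=9, L[9]='b', prepend. Next row=LF[9]=11
  step 5: row=11, L[11]='a', prepend. Next row=LF[11]=5
  step 6: row=5, L[5]='a', prepend. Next row=LF[5]=3
  step 7: row=3, L[3]='a', prepend. Next row=LF[3]=2
  step 8: row=2, L[2]='a', prepend. Next row=LF[2]=1
  step 9: row=1, L[1]='b', prepend. Next row=LF[1]=7
  step 10: row=7, L[7]='a', prepend. Next row=LF[7]=4
  step 11: row=4, L[4]='b', prepend. Next row=LF[4]=8
  step 12: row=8, L[8]='b', prepend. Next row=LF[8]=10
  step 13: row=10, L[10]='b', prepend. Next row=LF[10]=12
Reversed output: bbbabaaaabbb$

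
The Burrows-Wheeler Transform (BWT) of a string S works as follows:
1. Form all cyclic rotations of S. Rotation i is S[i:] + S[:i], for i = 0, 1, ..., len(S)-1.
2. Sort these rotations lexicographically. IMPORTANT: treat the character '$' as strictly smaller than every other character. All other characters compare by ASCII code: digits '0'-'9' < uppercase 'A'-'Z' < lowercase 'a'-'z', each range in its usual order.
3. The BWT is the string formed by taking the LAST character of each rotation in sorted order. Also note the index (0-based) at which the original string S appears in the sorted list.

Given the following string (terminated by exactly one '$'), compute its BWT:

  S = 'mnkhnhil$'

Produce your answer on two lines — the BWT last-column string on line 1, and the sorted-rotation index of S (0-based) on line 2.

All 9 rotations (rotation i = S[i:]+S[:i]):
  rot[0] = mnkhnhil$
  rot[1] = nkhnhil$m
  rot[2] = khnhil$mn
  rot[3] = hnhil$mnk
  rot[4] = nhil$mnkh
  rot[5] = hil$mnkhn
  rot[6] = il$mnkhnh
  rot[7] = l$mnkhnhi
  rot[8] = $mnkhnhil
Sorted (with $ < everything):
  sorted[0] = $mnkhnhil  (last char: 'l')
  sorted[1] = hil$mnkhn  (last char: 'n')
  sorted[2] = hnhil$mnk  (last char: 'k')
  sorted[3] = il$mnkhnh  (last char: 'h')
  sorted[4] = khnhil$mn  (last char: 'n')
  sorted[5] = l$mnkhnhi  (last char: 'i')
  sorted[6] = mnkhnhil$  (last char: '$')
  sorted[7] = nhil$mnkh  (last char: 'h')
  sorted[8] = nkhnhil$m  (last char: 'm')
Last column: lnkhni$hm
Original string S is at sorted index 6

Answer: lnkhni$hm
6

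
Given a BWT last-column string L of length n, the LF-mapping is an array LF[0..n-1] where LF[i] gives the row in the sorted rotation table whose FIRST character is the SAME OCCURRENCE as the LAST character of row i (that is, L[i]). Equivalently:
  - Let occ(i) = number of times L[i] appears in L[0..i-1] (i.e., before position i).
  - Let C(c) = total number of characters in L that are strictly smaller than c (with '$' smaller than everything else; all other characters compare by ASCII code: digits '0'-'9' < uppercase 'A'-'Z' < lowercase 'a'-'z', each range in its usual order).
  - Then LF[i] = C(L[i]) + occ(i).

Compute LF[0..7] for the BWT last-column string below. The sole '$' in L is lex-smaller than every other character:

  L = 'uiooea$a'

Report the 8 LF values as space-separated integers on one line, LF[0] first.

Char counts: '$':1, 'a':2, 'e':1, 'i':1, 'o':2, 'u':1
C (first-col start): C('$')=0, C('a')=1, C('e')=3, C('i')=4, C('o')=5, C('u')=7
L[0]='u': occ=0, LF[0]=C('u')+0=7+0=7
L[1]='i': occ=0, LF[1]=C('i')+0=4+0=4
L[2]='o': occ=0, LF[2]=C('o')+0=5+0=5
L[3]='o': occ=1, LF[3]=C('o')+1=5+1=6
L[4]='e': occ=0, LF[4]=C('e')+0=3+0=3
L[5]='a': occ=0, LF[5]=C('a')+0=1+0=1
L[6]='$': occ=0, LF[6]=C('$')+0=0+0=0
L[7]='a': occ=1, LF[7]=C('a')+1=1+1=2

Answer: 7 4 5 6 3 1 0 2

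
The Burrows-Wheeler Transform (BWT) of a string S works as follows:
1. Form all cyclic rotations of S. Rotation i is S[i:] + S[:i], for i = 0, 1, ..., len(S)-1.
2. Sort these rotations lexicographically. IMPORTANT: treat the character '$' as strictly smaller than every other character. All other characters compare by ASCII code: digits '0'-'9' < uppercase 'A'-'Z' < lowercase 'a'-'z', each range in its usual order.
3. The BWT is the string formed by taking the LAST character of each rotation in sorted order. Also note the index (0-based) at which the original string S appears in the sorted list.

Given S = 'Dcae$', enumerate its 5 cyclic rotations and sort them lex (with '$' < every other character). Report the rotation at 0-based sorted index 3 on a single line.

All 5 rotations (rotation i = S[i:]+S[:i]):
  rot[0] = Dcae$
  rot[1] = cae$D
  rot[2] = ae$Dc
  rot[3] = e$Dca
  rot[4] = $Dcae
Sorted (with $ < everything):
  sorted[0] = $Dcae
  sorted[1] = Dcae$
  sorted[2] = ae$Dc
  sorted[3] = cae$D
  sorted[4] = e$Dca
sorted[3] = cae$D

Answer: cae$D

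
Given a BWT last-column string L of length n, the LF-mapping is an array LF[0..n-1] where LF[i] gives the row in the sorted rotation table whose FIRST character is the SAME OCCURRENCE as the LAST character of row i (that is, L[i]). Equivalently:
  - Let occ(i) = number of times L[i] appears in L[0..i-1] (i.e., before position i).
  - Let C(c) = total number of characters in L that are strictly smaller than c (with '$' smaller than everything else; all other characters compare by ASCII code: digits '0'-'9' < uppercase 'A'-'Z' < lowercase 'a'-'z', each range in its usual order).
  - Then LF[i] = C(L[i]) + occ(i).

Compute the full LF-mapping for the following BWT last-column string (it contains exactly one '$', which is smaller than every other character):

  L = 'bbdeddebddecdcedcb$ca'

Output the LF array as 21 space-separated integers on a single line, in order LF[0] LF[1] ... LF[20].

Char counts: '$':1, 'a':1, 'b':4, 'c':4, 'd':7, 'e':4
C (first-col start): C('$')=0, C('a')=1, C('b')=2, C('c')=6, C('d')=10, C('e')=17
L[0]='b': occ=0, LF[0]=C('b')+0=2+0=2
L[1]='b': occ=1, LF[1]=C('b')+1=2+1=3
L[2]='d': occ=0, LF[2]=C('d')+0=10+0=10
L[3]='e': occ=0, LF[3]=C('e')+0=17+0=17
L[4]='d': occ=1, LF[4]=C('d')+1=10+1=11
L[5]='d': occ=2, LF[5]=C('d')+2=10+2=12
L[6]='e': occ=1, LF[6]=C('e')+1=17+1=18
L[7]='b': occ=2, LF[7]=C('b')+2=2+2=4
L[8]='d': occ=3, LF[8]=C('d')+3=10+3=13
L[9]='d': occ=4, LF[9]=C('d')+4=10+4=14
L[10]='e': occ=2, LF[10]=C('e')+2=17+2=19
L[11]='c': occ=0, LF[11]=C('c')+0=6+0=6
L[12]='d': occ=5, LF[12]=C('d')+5=10+5=15
L[13]='c': occ=1, LF[13]=C('c')+1=6+1=7
L[14]='e': occ=3, LF[14]=C('e')+3=17+3=20
L[15]='d': occ=6, LF[15]=C('d')+6=10+6=16
L[16]='c': occ=2, LF[16]=C('c')+2=6+2=8
L[17]='b': occ=3, LF[17]=C('b')+3=2+3=5
L[18]='$': occ=0, LF[18]=C('$')+0=0+0=0
L[19]='c': occ=3, LF[19]=C('c')+3=6+3=9
L[20]='a': occ=0, LF[20]=C('a')+0=1+0=1

Answer: 2 3 10 17 11 12 18 4 13 14 19 6 15 7 20 16 8 5 0 9 1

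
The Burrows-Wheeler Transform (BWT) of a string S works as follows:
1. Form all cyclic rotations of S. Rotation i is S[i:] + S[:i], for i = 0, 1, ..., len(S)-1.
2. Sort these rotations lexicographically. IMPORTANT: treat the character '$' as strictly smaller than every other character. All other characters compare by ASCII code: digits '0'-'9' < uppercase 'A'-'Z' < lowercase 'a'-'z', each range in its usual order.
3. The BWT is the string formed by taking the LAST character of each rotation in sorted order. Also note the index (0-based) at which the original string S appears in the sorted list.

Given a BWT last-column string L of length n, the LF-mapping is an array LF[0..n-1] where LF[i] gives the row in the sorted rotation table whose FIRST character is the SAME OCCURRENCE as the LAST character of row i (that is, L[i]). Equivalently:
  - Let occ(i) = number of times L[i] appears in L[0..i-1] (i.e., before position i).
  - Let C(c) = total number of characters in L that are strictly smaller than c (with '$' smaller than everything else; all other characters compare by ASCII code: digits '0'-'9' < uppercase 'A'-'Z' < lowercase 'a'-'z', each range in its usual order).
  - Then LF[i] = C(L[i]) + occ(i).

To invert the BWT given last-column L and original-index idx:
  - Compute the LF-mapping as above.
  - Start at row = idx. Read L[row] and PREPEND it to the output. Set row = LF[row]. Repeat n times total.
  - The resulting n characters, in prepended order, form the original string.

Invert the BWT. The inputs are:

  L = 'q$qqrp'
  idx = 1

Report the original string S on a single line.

LF mapping: 2 0 3 4 5 1
Walk LF starting at row 1, prepending L[row]:
  step 1: row=1, L[1]='$', prepend. Next row=LF[1]=0
  step 2: row=0, L[0]='q', prepend. Next row=LF[0]=2
  step 3: row=2, L[2]='q', prepend. Next row=LF[2]=3
  step 4: row=3, L[3]='q', prepend. Next row=LF[3]=4
  step 5: row=4, L[4]='r', prepend. Next row=LF[4]=5
  step 6: row=5, L[5]='p', prepend. Next row=LF[5]=1
Reversed output: prqqq$

Answer: prqqq$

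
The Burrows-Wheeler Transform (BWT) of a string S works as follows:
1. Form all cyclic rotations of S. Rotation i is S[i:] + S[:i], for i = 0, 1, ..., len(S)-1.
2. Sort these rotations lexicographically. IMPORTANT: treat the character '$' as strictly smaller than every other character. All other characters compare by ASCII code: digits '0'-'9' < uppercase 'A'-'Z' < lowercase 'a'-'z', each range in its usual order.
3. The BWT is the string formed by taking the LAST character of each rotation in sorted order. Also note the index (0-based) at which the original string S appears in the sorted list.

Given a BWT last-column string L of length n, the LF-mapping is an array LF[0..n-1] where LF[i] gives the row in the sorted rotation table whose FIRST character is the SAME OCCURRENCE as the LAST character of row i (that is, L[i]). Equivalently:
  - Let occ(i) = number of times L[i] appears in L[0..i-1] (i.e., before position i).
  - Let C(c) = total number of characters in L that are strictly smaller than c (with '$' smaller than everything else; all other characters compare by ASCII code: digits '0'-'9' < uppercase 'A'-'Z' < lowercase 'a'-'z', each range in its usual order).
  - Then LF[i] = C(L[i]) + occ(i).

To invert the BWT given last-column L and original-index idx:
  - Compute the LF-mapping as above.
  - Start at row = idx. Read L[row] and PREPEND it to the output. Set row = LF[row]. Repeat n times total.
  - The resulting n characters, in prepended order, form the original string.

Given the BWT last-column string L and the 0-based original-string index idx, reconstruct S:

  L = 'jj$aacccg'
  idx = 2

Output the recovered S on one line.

LF mapping: 7 8 0 1 2 3 4 5 6
Walk LF starting at row 2, prepending L[row]:
  step 1: row=2, L[2]='$', prepend. Next row=LF[2]=0
  step 2: row=0, L[0]='j', prepend. Next row=LF[0]=7
  step 3: row=7, L[7]='c', prepend. Next row=LF[7]=5
  step 4: row=5, L[5]='c', prepend. Next row=LF[5]=3
  step 5: row=3, L[3]='a', prepend. Next row=LF[3]=1
  step 6: row=1, L[1]='j', prepend. Next row=LF[1]=8
  step 7: row=8, L[8]='g', prepend. Next row=LF[8]=6
  step 8: row=6, L[6]='c', prepend. Next row=LF[6]=4
  step 9: row=4, L[4]='a', prepend. Next row=LF[4]=2
Reversed output: acgjaccj$

Answer: acgjaccj$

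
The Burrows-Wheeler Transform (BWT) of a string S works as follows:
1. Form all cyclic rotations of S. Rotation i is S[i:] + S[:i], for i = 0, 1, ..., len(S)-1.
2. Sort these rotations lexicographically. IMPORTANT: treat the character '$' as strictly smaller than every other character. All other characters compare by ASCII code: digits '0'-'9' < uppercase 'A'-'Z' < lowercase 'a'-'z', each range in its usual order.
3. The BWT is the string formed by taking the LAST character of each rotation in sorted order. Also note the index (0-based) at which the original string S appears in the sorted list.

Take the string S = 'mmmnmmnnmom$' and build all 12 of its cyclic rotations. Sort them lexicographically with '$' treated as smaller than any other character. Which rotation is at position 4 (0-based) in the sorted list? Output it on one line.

All 12 rotations (rotation i = S[i:]+S[:i]):
  rot[0] = mmmnmmnnmom$
  rot[1] = mmnmmnnmom$m
  rot[2] = mnmmnnmom$mm
  rot[3] = nmmnnmom$mmm
  rot[4] = mmnnmom$mmmn
  rot[5] = mnnmom$mmmnm
  rot[6] = nnmom$mmmnmm
  rot[7] = nmom$mmmnmmn
  rot[8] = mom$mmmnmmnn
  rot[9] = om$mmmnmmnnm
  rot[10] = m$mmmnmmnnmo
  rot[11] = $mmmnmmnnmom
Sorted (with $ < everything):
  sorted[0] = $mmmnmmnnmom
  sorted[1] = m$mmmnmmnnmo
  sorted[2] = mmmnmmnnmom$
  sorted[3] = mmnmmnnmom$m
  sorted[4] = mmnnmom$mmmn
  sorted[5] = mnmmnnmom$mm
  sorted[6] = mnnmom$mmmnm
  sorted[7] = mom$mmmnmmnn
  sorted[8] = nmmnnmom$mmm
  sorted[9] = nmom$mmmnmmn
  sorted[10] = nnmom$mmmnmm
  sorted[11] = om$mmmnmmnnm
sorted[4] = mmnnmom$mmmn

Answer: mmnnmom$mmmn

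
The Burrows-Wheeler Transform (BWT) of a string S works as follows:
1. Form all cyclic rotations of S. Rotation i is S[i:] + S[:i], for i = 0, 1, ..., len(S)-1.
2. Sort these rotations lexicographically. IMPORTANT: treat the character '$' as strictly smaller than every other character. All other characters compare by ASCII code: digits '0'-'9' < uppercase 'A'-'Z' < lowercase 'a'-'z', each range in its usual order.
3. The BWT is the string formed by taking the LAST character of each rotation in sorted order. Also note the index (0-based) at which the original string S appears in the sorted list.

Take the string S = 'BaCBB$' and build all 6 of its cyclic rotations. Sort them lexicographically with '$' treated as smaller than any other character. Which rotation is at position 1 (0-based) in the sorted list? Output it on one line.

Answer: B$BaCB

Derivation:
All 6 rotations (rotation i = S[i:]+S[:i]):
  rot[0] = BaCBB$
  rot[1] = aCBB$B
  rot[2] = CBB$Ba
  rot[3] = BB$BaC
  rot[4] = B$BaCB
  rot[5] = $BaCBB
Sorted (with $ < everything):
  sorted[0] = $BaCBB
  sorted[1] = B$BaCB
  sorted[2] = BB$BaC
  sorted[3] = BaCBB$
  sorted[4] = CBB$Ba
  sorted[5] = aCBB$B
sorted[1] = B$BaCB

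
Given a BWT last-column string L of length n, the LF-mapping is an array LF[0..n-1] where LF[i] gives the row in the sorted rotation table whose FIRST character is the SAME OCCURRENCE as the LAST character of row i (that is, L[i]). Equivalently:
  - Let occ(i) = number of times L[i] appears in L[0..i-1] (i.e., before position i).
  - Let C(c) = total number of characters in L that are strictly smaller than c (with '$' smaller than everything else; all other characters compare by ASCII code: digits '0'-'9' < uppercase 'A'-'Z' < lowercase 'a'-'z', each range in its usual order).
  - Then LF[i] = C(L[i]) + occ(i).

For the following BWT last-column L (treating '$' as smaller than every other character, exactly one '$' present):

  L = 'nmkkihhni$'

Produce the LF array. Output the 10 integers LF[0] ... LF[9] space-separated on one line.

Char counts: '$':1, 'h':2, 'i':2, 'k':2, 'm':1, 'n':2
C (first-col start): C('$')=0, C('h')=1, C('i')=3, C('k')=5, C('m')=7, C('n')=8
L[0]='n': occ=0, LF[0]=C('n')+0=8+0=8
L[1]='m': occ=0, LF[1]=C('m')+0=7+0=7
L[2]='k': occ=0, LF[2]=C('k')+0=5+0=5
L[3]='k': occ=1, LF[3]=C('k')+1=5+1=6
L[4]='i': occ=0, LF[4]=C('i')+0=3+0=3
L[5]='h': occ=0, LF[5]=C('h')+0=1+0=1
L[6]='h': occ=1, LF[6]=C('h')+1=1+1=2
L[7]='n': occ=1, LF[7]=C('n')+1=8+1=9
L[8]='i': occ=1, LF[8]=C('i')+1=3+1=4
L[9]='$': occ=0, LF[9]=C('$')+0=0+0=0

Answer: 8 7 5 6 3 1 2 9 4 0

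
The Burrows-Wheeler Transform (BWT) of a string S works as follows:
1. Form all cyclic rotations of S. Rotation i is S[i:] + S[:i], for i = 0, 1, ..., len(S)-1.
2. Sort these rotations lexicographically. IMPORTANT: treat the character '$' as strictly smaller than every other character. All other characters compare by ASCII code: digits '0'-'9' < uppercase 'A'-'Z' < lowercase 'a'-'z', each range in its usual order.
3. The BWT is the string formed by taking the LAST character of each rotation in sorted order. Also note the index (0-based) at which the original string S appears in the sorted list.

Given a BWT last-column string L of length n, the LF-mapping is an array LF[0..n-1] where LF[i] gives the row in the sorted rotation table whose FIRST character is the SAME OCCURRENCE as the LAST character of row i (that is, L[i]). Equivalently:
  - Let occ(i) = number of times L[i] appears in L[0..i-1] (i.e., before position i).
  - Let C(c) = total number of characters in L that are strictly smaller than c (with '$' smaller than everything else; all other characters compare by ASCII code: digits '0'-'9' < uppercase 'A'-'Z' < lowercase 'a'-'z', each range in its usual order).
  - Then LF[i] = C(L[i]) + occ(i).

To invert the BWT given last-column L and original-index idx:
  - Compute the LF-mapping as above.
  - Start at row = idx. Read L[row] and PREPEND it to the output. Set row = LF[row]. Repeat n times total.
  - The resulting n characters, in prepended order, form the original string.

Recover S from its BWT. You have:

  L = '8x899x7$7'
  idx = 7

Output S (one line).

LF mapping: 3 7 4 5 6 8 1 0 2
Walk LF starting at row 7, prepending L[row]:
  step 1: row=7, L[7]='$', prepend. Next row=LF[7]=0
  step 2: row=0, L[0]='8', prepend. Next row=LF[0]=3
  step 3: row=3, L[3]='9', prepend. Next row=LF[3]=5
  step 4: row=5, L[5]='x', prepend. Next row=LF[5]=8
  step 5: row=8, L[8]='7', prepend. Next row=LF[8]=2
  step 6: row=2, L[2]='8', prepend. Next row=LF[2]=4
  step 7: row=4, L[4]='9', prepend. Next row=LF[4]=6
  step 8: row=6, L[6]='7', prepend. Next row=LF[6]=1
  step 9: row=1, L[1]='x', prepend. Next row=LF[1]=7
Reversed output: x7987x98$

Answer: x7987x98$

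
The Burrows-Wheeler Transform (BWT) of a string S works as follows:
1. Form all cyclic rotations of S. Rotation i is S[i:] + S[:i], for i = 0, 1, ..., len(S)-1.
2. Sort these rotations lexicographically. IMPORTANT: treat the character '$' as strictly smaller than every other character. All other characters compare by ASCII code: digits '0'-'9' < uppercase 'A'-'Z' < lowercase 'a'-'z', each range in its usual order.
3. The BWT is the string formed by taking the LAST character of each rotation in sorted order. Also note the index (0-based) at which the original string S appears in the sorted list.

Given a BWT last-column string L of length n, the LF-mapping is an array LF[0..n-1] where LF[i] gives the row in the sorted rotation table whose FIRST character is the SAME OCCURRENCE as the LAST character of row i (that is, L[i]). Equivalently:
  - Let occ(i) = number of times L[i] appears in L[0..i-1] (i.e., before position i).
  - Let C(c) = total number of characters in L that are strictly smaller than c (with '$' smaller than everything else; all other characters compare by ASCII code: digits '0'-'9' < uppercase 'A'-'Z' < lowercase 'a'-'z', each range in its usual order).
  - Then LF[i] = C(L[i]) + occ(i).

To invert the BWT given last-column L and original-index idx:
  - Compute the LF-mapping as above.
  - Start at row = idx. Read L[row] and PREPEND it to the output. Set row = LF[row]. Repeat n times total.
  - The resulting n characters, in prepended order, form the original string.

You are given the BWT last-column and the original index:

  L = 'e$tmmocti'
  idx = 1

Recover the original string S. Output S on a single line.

Answer: committe$

Derivation:
LF mapping: 2 0 7 4 5 6 1 8 3
Walk LF starting at row 1, prepending L[row]:
  step 1: row=1, L[1]='$', prepend. Next row=LF[1]=0
  step 2: row=0, L[0]='e', prepend. Next row=LF[0]=2
  step 3: row=2, L[2]='t', prepend. Next row=LF[2]=7
  step 4: row=7, L[7]='t', prepend. Next row=LF[7]=8
  step 5: row=8, L[8]='i', prepend. Next row=LF[8]=3
  step 6: row=3, L[3]='m', prepend. Next row=LF[3]=4
  step 7: row=4, L[4]='m', prepend. Next row=LF[4]=5
  step 8: row=5, L[5]='o', prepend. Next row=LF[5]=6
  step 9: row=6, L[6]='c', prepend. Next row=LF[6]=1
Reversed output: committe$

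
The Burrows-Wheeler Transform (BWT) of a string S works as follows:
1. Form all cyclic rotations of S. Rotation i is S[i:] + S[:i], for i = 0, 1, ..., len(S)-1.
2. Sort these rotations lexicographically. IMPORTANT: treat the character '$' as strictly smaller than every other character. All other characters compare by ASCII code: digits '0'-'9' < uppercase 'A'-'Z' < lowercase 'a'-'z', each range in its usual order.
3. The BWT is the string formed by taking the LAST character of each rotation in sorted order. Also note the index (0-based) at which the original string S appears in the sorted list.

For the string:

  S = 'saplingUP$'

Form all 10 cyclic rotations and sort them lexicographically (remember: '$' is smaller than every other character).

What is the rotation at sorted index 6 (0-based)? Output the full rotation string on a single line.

All 10 rotations (rotation i = S[i:]+S[:i]):
  rot[0] = saplingUP$
  rot[1] = aplingUP$s
  rot[2] = plingUP$sa
  rot[3] = lingUP$sap
  rot[4] = ingUP$sapl
  rot[5] = ngUP$sapli
  rot[6] = gUP$saplin
  rot[7] = UP$sapling
  rot[8] = P$saplingU
  rot[9] = $saplingUP
Sorted (with $ < everything):
  sorted[0] = $saplingUP
  sorted[1] = P$saplingU
  sorted[2] = UP$sapling
  sorted[3] = aplingUP$s
  sorted[4] = gUP$saplin
  sorted[5] = ingUP$sapl
  sorted[6] = lingUP$sap
  sorted[7] = ngUP$sapli
  sorted[8] = plingUP$sa
  sorted[9] = saplingUP$
sorted[6] = lingUP$sap

Answer: lingUP$sap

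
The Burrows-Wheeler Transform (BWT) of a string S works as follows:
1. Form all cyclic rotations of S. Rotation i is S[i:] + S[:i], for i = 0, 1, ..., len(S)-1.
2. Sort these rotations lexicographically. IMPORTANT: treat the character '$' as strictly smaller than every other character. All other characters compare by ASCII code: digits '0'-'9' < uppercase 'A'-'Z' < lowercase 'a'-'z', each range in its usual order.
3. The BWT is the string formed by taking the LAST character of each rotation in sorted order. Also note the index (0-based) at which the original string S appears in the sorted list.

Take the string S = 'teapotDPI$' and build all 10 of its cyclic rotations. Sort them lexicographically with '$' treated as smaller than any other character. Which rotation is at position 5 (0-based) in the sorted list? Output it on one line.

All 10 rotations (rotation i = S[i:]+S[:i]):
  rot[0] = teapotDPI$
  rot[1] = eapotDPI$t
  rot[2] = apotDPI$te
  rot[3] = potDPI$tea
  rot[4] = otDPI$teap
  rot[5] = tDPI$teapo
  rot[6] = DPI$teapot
  rot[7] = PI$teapotD
  rot[8] = I$teapotDP
  rot[9] = $teapotDPI
Sorted (with $ < everything):
  sorted[0] = $teapotDPI
  sorted[1] = DPI$teapot
  sorted[2] = I$teapotDP
  sorted[3] = PI$teapotD
  sorted[4] = apotDPI$te
  sorted[5] = eapotDPI$t
  sorted[6] = otDPI$teap
  sorted[7] = potDPI$tea
  sorted[8] = tDPI$teapo
  sorted[9] = teapotDPI$
sorted[5] = eapotDPI$t

Answer: eapotDPI$t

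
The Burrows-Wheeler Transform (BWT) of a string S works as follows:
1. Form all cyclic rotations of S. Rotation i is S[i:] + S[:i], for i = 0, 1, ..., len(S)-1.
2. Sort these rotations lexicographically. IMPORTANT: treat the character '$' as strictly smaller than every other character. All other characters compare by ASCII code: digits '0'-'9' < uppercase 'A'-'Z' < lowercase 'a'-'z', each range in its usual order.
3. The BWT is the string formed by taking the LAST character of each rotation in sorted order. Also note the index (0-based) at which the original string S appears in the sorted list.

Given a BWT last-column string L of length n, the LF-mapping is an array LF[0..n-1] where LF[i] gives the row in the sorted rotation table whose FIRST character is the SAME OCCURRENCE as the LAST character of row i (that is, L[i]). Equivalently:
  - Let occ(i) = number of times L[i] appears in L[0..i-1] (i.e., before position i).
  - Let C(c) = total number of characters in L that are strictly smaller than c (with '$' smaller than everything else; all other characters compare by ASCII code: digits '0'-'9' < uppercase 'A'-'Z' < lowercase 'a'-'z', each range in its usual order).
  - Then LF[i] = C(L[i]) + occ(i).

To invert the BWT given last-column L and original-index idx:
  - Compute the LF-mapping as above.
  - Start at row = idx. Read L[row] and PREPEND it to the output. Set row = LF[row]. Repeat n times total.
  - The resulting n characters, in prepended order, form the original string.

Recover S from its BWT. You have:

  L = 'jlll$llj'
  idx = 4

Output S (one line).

LF mapping: 1 3 4 5 0 6 7 2
Walk LF starting at row 4, prepending L[row]:
  step 1: row=4, L[4]='$', prepend. Next row=LF[4]=0
  step 2: row=0, L[0]='j', prepend. Next row=LF[0]=1
  step 3: row=1, L[1]='l', prepend. Next row=LF[1]=3
  step 4: row=3, L[3]='l', prepend. Next row=LF[3]=5
  step 5: row=5, L[5]='l', prepend. Next row=LF[5]=6
  step 6: row=6, L[6]='l', prepend. Next row=LF[6]=7
  step 7: row=7, L[7]='j', prepend. Next row=LF[7]=2
  step 8: row=2, L[2]='l', prepend. Next row=LF[2]=4
Reversed output: ljllllj$

Answer: ljllllj$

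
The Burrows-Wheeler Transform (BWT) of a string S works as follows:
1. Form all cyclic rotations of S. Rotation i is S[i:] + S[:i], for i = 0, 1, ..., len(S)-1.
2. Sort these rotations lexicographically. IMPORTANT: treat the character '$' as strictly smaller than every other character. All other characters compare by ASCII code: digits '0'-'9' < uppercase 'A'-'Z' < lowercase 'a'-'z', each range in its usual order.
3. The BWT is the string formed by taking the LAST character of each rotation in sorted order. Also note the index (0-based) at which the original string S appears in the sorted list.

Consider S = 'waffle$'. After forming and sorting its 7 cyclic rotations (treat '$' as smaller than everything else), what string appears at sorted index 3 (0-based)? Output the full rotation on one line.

Answer: ffle$wa

Derivation:
All 7 rotations (rotation i = S[i:]+S[:i]):
  rot[0] = waffle$
  rot[1] = affle$w
  rot[2] = ffle$wa
  rot[3] = fle$waf
  rot[4] = le$waff
  rot[5] = e$waffl
  rot[6] = $waffle
Sorted (with $ < everything):
  sorted[0] = $waffle
  sorted[1] = affle$w
  sorted[2] = e$waffl
  sorted[3] = ffle$wa
  sorted[4] = fle$waf
  sorted[5] = le$waff
  sorted[6] = waffle$
sorted[3] = ffle$wa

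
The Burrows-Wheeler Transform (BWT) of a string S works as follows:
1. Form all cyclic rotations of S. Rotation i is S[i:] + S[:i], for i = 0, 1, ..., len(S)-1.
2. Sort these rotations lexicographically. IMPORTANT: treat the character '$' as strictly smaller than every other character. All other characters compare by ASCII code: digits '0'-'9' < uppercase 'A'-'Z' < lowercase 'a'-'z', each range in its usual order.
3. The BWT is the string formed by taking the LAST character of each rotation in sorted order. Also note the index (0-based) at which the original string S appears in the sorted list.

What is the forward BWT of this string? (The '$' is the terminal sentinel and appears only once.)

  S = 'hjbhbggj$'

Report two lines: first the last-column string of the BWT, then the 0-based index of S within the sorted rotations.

All 9 rotations (rotation i = S[i:]+S[:i]):
  rot[0] = hjbhbggj$
  rot[1] = jbhbggj$h
  rot[2] = bhbggj$hj
  rot[3] = hbggj$hjb
  rot[4] = bggj$hjbh
  rot[5] = ggj$hjbhb
  rot[6] = gj$hjbhbg
  rot[7] = j$hjbhbgg
  rot[8] = $hjbhbggj
Sorted (with $ < everything):
  sorted[0] = $hjbhbggj  (last char: 'j')
  sorted[1] = bggj$hjbh  (last char: 'h')
  sorted[2] = bhbggj$hj  (last char: 'j')
  sorted[3] = ggj$hjbhb  (last char: 'b')
  sorted[4] = gj$hjbhbg  (last char: 'g')
  sorted[5] = hbggj$hjb  (last char: 'b')
  sorted[6] = hjbhbggj$  (last char: '$')
  sorted[7] = j$hjbhbgg  (last char: 'g')
  sorted[8] = jbhbggj$h  (last char: 'h')
Last column: jhjbgb$gh
Original string S is at sorted index 6

Answer: jhjbgb$gh
6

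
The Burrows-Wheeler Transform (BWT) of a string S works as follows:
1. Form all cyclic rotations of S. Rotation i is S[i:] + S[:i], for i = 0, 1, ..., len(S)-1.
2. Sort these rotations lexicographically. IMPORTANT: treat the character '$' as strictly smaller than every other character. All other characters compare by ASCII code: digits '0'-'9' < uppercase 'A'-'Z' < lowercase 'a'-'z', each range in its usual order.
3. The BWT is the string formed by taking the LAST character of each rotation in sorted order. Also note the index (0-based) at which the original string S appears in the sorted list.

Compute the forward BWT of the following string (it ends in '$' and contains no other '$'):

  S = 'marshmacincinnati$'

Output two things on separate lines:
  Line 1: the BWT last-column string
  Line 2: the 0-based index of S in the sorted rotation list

Answer: immnanstcch$niiara
11

Derivation:
All 18 rotations (rotation i = S[i:]+S[:i]):
  rot[0] = marshmacincinnati$
  rot[1] = arshmacincinnati$m
  rot[2] = rshmacincinnati$ma
  rot[3] = shmacincinnati$mar
  rot[4] = hmacincinnati$mars
  rot[5] = macincinnati$marsh
  rot[6] = acincinnati$marshm
  rot[7] = cincinnati$marshma
  rot[8] = incinnati$marshmac
  rot[9] = ncinnati$marshmaci
  rot[10] = cinnati$marshmacin
  rot[11] = innati$marshmacinc
  rot[12] = nnati$marshmacinci
  rot[13] = nati$marshmacincin
  rot[14] = ati$marshmacincinn
  rot[15] = ti$marshmacincinna
  rot[16] = i$marshmacincinnat
  rot[17] = $marshmacincinnati
Sorted (with $ < everything):
  sorted[0] = $marshmacincinnati  (last char: 'i')
  sorted[1] = acincinnati$marshm  (last char: 'm')
  sorted[2] = arshmacincinnati$m  (last char: 'm')
  sorted[3] = ati$marshmacincinn  (last char: 'n')
  sorted[4] = cincinnati$marshma  (last char: 'a')
  sorted[5] = cinnati$marshmacin  (last char: 'n')
  sorted[6] = hmacincinnati$mars  (last char: 's')
  sorted[7] = i$marshmacincinnat  (last char: 't')
  sorted[8] = incinnati$marshmac  (last char: 'c')
  sorted[9] = innati$marshmacinc  (last char: 'c')
  sorted[10] = macincinnati$marsh  (last char: 'h')
  sorted[11] = marshmacincinnati$  (last char: '$')
  sorted[12] = nati$marshmacincin  (last char: 'n')
  sorted[13] = ncinnati$marshmaci  (last char: 'i')
  sorted[14] = nnati$marshmacinci  (last char: 'i')
  sorted[15] = rshmacincinnati$ma  (last char: 'a')
  sorted[16] = shmacincinnati$mar  (last char: 'r')
  sorted[17] = ti$marshmacincinna  (last char: 'a')
Last column: immnanstcch$niiara
Original string S is at sorted index 11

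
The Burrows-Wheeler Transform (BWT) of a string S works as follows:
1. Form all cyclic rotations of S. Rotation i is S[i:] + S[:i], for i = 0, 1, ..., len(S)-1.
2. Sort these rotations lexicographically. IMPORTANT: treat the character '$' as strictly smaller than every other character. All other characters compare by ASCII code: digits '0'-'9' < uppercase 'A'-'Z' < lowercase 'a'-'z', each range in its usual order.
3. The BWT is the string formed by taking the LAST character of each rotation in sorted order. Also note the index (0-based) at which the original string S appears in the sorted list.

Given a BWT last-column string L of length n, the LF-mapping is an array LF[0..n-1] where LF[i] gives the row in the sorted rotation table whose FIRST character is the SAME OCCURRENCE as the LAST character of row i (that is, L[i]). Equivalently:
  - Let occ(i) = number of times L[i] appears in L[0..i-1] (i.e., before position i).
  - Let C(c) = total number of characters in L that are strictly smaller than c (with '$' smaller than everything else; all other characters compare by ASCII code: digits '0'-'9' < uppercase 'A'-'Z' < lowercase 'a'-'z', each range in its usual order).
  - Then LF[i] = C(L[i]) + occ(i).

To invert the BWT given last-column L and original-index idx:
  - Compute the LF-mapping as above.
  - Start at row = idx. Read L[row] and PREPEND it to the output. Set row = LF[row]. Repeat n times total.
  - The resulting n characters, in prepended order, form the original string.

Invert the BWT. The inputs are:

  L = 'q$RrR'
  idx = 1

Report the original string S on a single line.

Answer: RRrq$

Derivation:
LF mapping: 3 0 1 4 2
Walk LF starting at row 1, prepending L[row]:
  step 1: row=1, L[1]='$', prepend. Next row=LF[1]=0
  step 2: row=0, L[0]='q', prepend. Next row=LF[0]=3
  step 3: row=3, L[3]='r', prepend. Next row=LF[3]=4
  step 4: row=4, L[4]='R', prepend. Next row=LF[4]=2
  step 5: row=2, L[2]='R', prepend. Next row=LF[2]=1
Reversed output: RRrq$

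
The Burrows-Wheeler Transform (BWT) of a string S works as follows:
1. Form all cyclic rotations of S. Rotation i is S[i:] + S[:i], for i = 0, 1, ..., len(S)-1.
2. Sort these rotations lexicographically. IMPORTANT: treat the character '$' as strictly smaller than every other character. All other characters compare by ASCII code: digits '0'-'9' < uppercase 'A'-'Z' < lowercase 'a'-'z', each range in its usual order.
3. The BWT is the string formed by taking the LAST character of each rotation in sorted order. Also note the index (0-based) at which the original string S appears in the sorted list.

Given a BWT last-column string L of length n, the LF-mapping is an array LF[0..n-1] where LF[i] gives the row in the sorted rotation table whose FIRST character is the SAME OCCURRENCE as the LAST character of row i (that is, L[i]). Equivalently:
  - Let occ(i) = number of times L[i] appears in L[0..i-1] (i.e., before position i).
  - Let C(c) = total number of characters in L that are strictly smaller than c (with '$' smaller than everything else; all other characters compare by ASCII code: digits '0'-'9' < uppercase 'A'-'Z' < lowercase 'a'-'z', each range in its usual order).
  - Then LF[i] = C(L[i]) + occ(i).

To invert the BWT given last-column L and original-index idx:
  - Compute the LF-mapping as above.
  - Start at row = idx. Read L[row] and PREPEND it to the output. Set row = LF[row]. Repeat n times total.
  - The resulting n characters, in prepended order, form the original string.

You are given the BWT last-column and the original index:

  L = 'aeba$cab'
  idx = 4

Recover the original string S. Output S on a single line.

Answer: baacbea$

Derivation:
LF mapping: 1 7 4 2 0 6 3 5
Walk LF starting at row 4, prepending L[row]:
  step 1: row=4, L[4]='$', prepend. Next row=LF[4]=0
  step 2: row=0, L[0]='a', prepend. Next row=LF[0]=1
  step 3: row=1, L[1]='e', prepend. Next row=LF[1]=7
  step 4: row=7, L[7]='b', prepend. Next row=LF[7]=5
  step 5: row=5, L[5]='c', prepend. Next row=LF[5]=6
  step 6: row=6, L[6]='a', prepend. Next row=LF[6]=3
  step 7: row=3, L[3]='a', prepend. Next row=LF[3]=2
  step 8: row=2, L[2]='b', prepend. Next row=LF[2]=4
Reversed output: baacbea$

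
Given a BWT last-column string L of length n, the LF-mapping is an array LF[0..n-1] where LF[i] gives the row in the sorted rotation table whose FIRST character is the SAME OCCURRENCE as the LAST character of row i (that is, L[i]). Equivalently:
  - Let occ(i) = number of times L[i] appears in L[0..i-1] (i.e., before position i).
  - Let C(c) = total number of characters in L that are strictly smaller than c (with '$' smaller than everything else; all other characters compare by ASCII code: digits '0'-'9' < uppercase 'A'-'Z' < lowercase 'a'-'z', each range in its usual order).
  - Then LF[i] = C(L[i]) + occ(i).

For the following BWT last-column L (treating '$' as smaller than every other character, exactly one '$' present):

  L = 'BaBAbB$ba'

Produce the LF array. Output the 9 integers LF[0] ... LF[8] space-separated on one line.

Char counts: '$':1, 'A':1, 'B':3, 'a':2, 'b':2
C (first-col start): C('$')=0, C('A')=1, C('B')=2, C('a')=5, C('b')=7
L[0]='B': occ=0, LF[0]=C('B')+0=2+0=2
L[1]='a': occ=0, LF[1]=C('a')+0=5+0=5
L[2]='B': occ=1, LF[2]=C('B')+1=2+1=3
L[3]='A': occ=0, LF[3]=C('A')+0=1+0=1
L[4]='b': occ=0, LF[4]=C('b')+0=7+0=7
L[5]='B': occ=2, LF[5]=C('B')+2=2+2=4
L[6]='$': occ=0, LF[6]=C('$')+0=0+0=0
L[7]='b': occ=1, LF[7]=C('b')+1=7+1=8
L[8]='a': occ=1, LF[8]=C('a')+1=5+1=6

Answer: 2 5 3 1 7 4 0 8 6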